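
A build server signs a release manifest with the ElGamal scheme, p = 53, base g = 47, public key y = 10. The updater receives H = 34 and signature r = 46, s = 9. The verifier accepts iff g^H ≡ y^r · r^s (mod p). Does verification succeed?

Left side g^H mod p:
47^2 = 2209 ≡ 36
47^4 ≡ 36^2 = 1296 ≡ 24
47^8 ≡ 24^2 = 576 ≡ 46
47^16 ≡ 46^2 = 2116 ≡ 49
47^32 ≡ 49^2 = 2401 ≡ 16
34 = 32 + 2, so 47^34 ≡ 16·36 ≡ 46 (mod 53)
Right side y^r · r^s mod p:
10^2 = 100 ≡ 47
10^4 ≡ 47^2 = 2209 ≡ 36
10^8 ≡ 36^2 = 1296 ≡ 24
10^16 ≡ 24^2 = 576 ≡ 46
10^32 ≡ 46^2 = 2116 ≡ 49
46 = 32 + 8 + 4 + 2, so 10^46 ≡ 49·24·36·47 ≡ 13 (mod 53)
46^2 = 2116 ≡ 49
46^4 ≡ 49^2 = 2401 ≡ 16
46^8 ≡ 16^2 = 256 ≡ 44
9 = 8 + 1, so 46^9 ≡ 44·46 ≡ 10 (mod 53)
13·10 = 130 ≡ 24 (mod 53)
46 ≠ 24, so verification fails.

fails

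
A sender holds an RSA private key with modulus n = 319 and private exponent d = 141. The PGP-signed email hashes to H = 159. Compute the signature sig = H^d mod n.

H^2 ≡ 159^2 = 25281 ≡ 80
H^4 ≡ 80^2 = 6400 ≡ 20
H^8 ≡ 20^2 = 400 ≡ 81
H^16 ≡ 81^2 = 6561 ≡ 181
H^32 ≡ 181^2 = 32761 ≡ 223
H^64 ≡ 223^2 = 49729 ≡ 284
H^128 ≡ 284^2 = 80656 ≡ 268
141 = 128 + 8 + 4 + 1, so H^141 ≡ 268·81·20·159 ≡ 159 (mod 319)

159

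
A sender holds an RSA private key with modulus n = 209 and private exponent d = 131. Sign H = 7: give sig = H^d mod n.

106

H^2 ≡ 7^2 = 49
H^4 ≡ 49^2 = 2401 ≡ 102
H^8 ≡ 102^2 = 10404 ≡ 163
H^16 ≡ 163^2 = 26569 ≡ 26
H^32 ≡ 26^2 = 676 ≡ 49
H^64 ≡ 49^2 = 2401 ≡ 102
H^128 ≡ 102^2 = 10404 ≡ 163
131 = 128 + 2 + 1, so H^131 ≡ 163·49·7 ≡ 106 (mod 209)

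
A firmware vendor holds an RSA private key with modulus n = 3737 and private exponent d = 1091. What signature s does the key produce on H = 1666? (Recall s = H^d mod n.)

1407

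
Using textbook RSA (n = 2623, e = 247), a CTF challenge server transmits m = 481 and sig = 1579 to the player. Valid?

sig^247 mod 2623 = 1787
The recovered value 1787 does not match the digest 481.

no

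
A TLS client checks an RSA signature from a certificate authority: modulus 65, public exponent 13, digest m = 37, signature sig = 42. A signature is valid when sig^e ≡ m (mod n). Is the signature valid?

invalid

Squares mod 65: sig^1≡42, sig^2≡9, sig^4≡16, sig^8≡61
13 = 8 + 4 + 1, so sig^13 ≡ 61·16·42 ≡ 42 (mod 65)
The recovered value 42 does not match the digest 37.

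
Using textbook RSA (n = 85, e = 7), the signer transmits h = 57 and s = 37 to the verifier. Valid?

s^2 ≡ 37^2 = 1369 ≡ 9
s^4 ≡ 9^2 = 81
7 = 4 + 2 + 1, so s^7 ≡ 81·9·37 ≡ 28 (mod 85)
The recovered value 28 does not match the digest 57.

no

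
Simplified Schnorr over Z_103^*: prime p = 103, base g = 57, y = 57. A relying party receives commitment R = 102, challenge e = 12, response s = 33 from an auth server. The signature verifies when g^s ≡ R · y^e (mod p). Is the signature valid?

g^s mod p:
57^33 mod 103 = 102
R · y^e mod p:
57^12 mod 103 = 1
102·1 = 102 ≡ 102 (mod 103)
102 ≡ 102 (mod 103); signature holds.

valid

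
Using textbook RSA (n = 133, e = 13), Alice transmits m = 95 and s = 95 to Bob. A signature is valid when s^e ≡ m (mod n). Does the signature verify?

s^2 ≡ 95^2 = 9025 ≡ 114
s^4 ≡ 114^2 = 12996 ≡ 95
s^8 ≡ 95^2 = 9025 ≡ 114
13 = 8 + 4 + 1, so s^13 ≡ 114·95·95 ≡ 95 (mod 133)
Since 95 equals the digest 95, verification succeeds.

verifies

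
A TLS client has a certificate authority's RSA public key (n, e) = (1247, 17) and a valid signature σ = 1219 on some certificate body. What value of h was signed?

σ^17 mod 1247 = 900

900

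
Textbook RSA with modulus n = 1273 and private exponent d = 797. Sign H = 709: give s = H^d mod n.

860

H^797 mod 1273 = 860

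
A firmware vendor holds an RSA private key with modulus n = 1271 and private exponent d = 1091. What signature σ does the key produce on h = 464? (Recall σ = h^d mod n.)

Squares mod 1271: h^1≡464, h^2≡497, h^4≡435, h^8≡1117, h^16≡838, h^32≡652, h^64≡590, h^128≡1117, h^256≡838, h^512≡652, h^1024≡590
1091 = 1024 + 64 + 2 + 1, so h^1091 ≡ 590·590·497·464 ≡ 650 (mod 1271)

650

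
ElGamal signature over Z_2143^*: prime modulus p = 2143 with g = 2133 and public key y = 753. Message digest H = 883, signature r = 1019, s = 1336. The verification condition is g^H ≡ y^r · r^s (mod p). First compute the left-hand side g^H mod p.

1900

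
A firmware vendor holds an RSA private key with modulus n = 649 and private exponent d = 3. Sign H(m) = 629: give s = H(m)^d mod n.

437

(H(m))^2 ≡ 629^2 = 395641 ≡ 400
3 = 2 + 1, so (H(m))^3 ≡ 400·629 ≡ 437 (mod 649)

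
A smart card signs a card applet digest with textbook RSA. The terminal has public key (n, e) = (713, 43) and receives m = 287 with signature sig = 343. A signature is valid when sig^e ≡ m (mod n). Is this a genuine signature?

genuine

sig^2 ≡ 343^2 = 117649 ≡ 4
sig^4 ≡ 4^2 = 16
sig^8 ≡ 16^2 = 256
sig^16 ≡ 256^2 = 65536 ≡ 653
sig^32 ≡ 653^2 = 426409 ≡ 35
43 = 32 + 8 + 2 + 1, so sig^43 ≡ 35·256·4·343 ≡ 287 (mod 713)
sig^43 mod 713 = 287 matches m.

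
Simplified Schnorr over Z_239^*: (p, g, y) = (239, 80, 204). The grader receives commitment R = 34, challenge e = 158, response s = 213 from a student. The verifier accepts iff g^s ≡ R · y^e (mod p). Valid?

g^s mod p:
80^2 = 6400 ≡ 186
80^4 ≡ 186^2 = 34596 ≡ 180
80^8 ≡ 180^2 = 32400 ≡ 135
80^16 ≡ 135^2 = 18225 ≡ 61
80^32 ≡ 61^2 = 3721 ≡ 136
80^64 ≡ 136^2 = 18496 ≡ 93
80^128 ≡ 93^2 = 8649 ≡ 45
213 = 128 + 64 + 16 + 4 + 1, so 80^213 ≡ 45·93·61·180·80 ≡ 68 (mod 239)
R · y^e mod p:
204^2 = 41616 ≡ 30
204^4 ≡ 30^2 = 900 ≡ 183
204^8 ≡ 183^2 = 33489 ≡ 29
204^16 ≡ 29^2 = 841 ≡ 124
204^32 ≡ 124^2 = 15376 ≡ 80
204^64 ≡ 80^2 = 6400 ≡ 186
204^128 ≡ 186^2 = 34596 ≡ 180
158 = 128 + 16 + 8 + 4 + 2, so 204^158 ≡ 180·124·29·183·30 ≡ 2 (mod 239)
34·2 = 68 ≡ 68 (mod 239)
68 ≡ 68 (mod 239); signature holds.

yes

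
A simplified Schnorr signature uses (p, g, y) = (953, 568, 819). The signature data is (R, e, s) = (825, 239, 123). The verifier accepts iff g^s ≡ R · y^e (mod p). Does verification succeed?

g^s mod p:
568^2 = 322624 ≡ 510
568^4 ≡ 510^2 = 260100 ≡ 884
568^8 ≡ 884^2 = 781456 ≡ 949
568^16 ≡ 949^2 = 900601 ≡ 16
568^32 ≡ 16^2 = 256
568^64 ≡ 256^2 = 65536 ≡ 732
123 = 64 + 32 + 16 + 8 + 2 + 1, so 568^123 ≡ 732·256·16·949·510·568 ≡ 951 (mod 953)
R · y^e mod p:
819^2 = 670761 ≡ 802
819^4 ≡ 802^2 = 643204 ≡ 882
819^8 ≡ 882^2 = 777924 ≡ 276
819^16 ≡ 276^2 = 76176 ≡ 889
819^32 ≡ 889^2 = 790321 ≡ 284
819^64 ≡ 284^2 = 80656 ≡ 604
819^128 ≡ 604^2 = 364816 ≡ 770
239 = 128 + 64 + 32 + 8 + 4 + 2 + 1, so 819^239 ≡ 770·604·284·276·882·802·819 ≡ 819 (mod 953)
825·819 = 675675 ≡ 951 (mod 953)
951 ≡ 951 (mod 953); signature holds.

passes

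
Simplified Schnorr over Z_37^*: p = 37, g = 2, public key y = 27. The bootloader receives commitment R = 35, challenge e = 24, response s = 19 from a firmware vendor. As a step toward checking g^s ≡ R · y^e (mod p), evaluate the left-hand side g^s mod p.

2^2 = 4
2^4 ≡ 4^2 = 16
2^8 ≡ 16^2 = 256 ≡ 34
2^16 ≡ 34^2 = 1156 ≡ 9
19 = 16 + 2 + 1, so 2^19 ≡ 9·4·2 ≡ 35 (mod 37)

35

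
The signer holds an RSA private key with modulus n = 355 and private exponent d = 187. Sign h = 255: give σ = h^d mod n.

h^2 ≡ 255^2 = 65025 ≡ 60
h^4 ≡ 60^2 = 3600 ≡ 50
h^8 ≡ 50^2 = 2500 ≡ 15
h^16 ≡ 15^2 = 225
h^32 ≡ 225^2 = 50625 ≡ 215
h^64 ≡ 215^2 = 46225 ≡ 75
h^128 ≡ 75^2 = 5625 ≡ 300
187 = 128 + 32 + 16 + 8 + 2 + 1, so h^187 ≡ 300·215·225·15·60·255 ≡ 315 (mod 355)

315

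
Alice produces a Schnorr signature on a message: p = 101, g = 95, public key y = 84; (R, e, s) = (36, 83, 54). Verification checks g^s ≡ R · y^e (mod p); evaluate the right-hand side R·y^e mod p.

84^2 = 7056 ≡ 87
84^4 ≡ 87^2 = 7569 ≡ 95
84^8 ≡ 95^2 = 9025 ≡ 36
84^16 ≡ 36^2 = 1296 ≡ 84
84^32 ≡ 84^2 = 7056 ≡ 87
84^64 ≡ 87^2 = 7569 ≡ 95
83 = 64 + 16 + 2 + 1, so 84^83 ≡ 95·84·87·84 ≡ 36 (mod 101)
R · y^e ≡ 36·36 = 1296 ≡ 84 (mod 101)

84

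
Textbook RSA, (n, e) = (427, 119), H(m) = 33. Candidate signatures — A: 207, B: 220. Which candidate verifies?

Candidate A: 207^2 = 42849 ≡ 149; 207^4 ≡ 149^2 = 22201 ≡ 424; 207^8 ≡ 424^2 = 179776 ≡ 9; 207^16 ≡ 9^2 = 81; 207^32 ≡ 81^2 = 6561 ≡ 156; 207^64 ≡ 156^2 = 24336 ≡ 424; 119 = 64 + 32 + 16 + 4 + 2 + 1, so 207^119 ≡ 424·156·81·424·149·207 ≡ 394 (mod 427)
Candidate B: 220^2 = 48400 ≡ 149; 220^4 ≡ 149^2 = 22201 ≡ 424; 220^8 ≡ 424^2 = 179776 ≡ 9; 220^16 ≡ 9^2 = 81; 220^32 ≡ 81^2 = 6561 ≡ 156; 220^64 ≡ 156^2 = 24336 ≡ 424; 119 = 64 + 32 + 16 + 4 + 2 + 1, so 220^119 ≡ 424·156·81·424·149·220 ≡ 33 (mod 427)
  → matches H(m) = 33

B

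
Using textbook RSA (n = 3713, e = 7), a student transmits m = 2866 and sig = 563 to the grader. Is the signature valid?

valid

sig^2 ≡ 563^2 = 316969 ≡ 1364
sig^4 ≡ 1364^2 = 1860496 ≡ 283
7 = 4 + 2 + 1, so sig^7 ≡ 283·1364·563 ≡ 2866 (mod 3713)
Since 2866 equals the digest 2866, verification succeeds.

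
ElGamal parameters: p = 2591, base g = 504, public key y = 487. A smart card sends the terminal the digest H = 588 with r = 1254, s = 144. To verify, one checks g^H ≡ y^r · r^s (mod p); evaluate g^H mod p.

504^588 mod 2591 = 486

486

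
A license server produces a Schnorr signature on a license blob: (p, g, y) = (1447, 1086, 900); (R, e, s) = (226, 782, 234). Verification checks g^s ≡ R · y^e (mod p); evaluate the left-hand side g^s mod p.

1331

1086^234 mod 1447 = 1331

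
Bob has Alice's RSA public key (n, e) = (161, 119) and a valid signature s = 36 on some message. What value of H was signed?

Squares mod 161: s^1≡36, s^2≡8, s^4≡64, s^8≡71, s^16≡50, s^32≡85, s^64≡141
119 = 64 + 32 + 16 + 4 + 2 + 1, so s^119 ≡ 141·85·50·64·8·36 ≡ 141 (mod 161)

141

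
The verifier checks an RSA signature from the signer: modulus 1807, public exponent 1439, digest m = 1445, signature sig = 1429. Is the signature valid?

Squares mod 1807: sig^1≡1429, sig^2≡131, sig^4≡898, sig^8≡482, sig^16≡1028, sig^32≡1496, sig^64≡950, sig^128≡807, sig^256≡729, sig^512≡183, sig^1024≡963
1439 = 1024 + 256 + 128 + 16 + 8 + 4 + 2 + 1, so sig^1439 ≡ 963·729·807·1028·482·898·131·1429 ≡ 1000 (mod 1807)
1000 ≠ 1445, so verification fails.

invalid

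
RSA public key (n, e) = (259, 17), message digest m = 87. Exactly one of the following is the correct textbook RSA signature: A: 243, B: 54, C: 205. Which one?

B

Candidate A: Squares mod 259: 243^1≡243, 243^2≡256, 243^4≡9, 243^8≡81, 243^16≡86; 17 = 16 + 1, so 243^17 ≡ 86·243 ≡ 178 (mod 259)
Candidate B: Squares mod 259: 54^1≡54, 54^2≡67, 54^4≡86, 54^8≡144, 54^16≡16; 17 = 16 + 1, so 54^17 ≡ 16·54 ≡ 87 (mod 259)
  → matches m = 87
Candidate C: Squares mod 259: 205^1≡205, 205^2≡67, 205^4≡86, 205^8≡144, 205^16≡16; 17 = 16 + 1, so 205^17 ≡ 16·205 ≡ 172 (mod 259)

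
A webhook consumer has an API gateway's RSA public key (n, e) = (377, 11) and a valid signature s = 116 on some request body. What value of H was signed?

116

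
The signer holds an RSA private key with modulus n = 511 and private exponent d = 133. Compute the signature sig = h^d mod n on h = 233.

h^2 ≡ 233^2 = 54289 ≡ 123
h^4 ≡ 123^2 = 15129 ≡ 310
h^8 ≡ 310^2 = 96100 ≡ 32
h^16 ≡ 32^2 = 1024 ≡ 2
h^32 ≡ 2^2 = 4
h^64 ≡ 4^2 = 16
h^128 ≡ 16^2 = 256
133 = 128 + 4 + 1, so h^133 ≡ 256·310·233 ≡ 345 (mod 511)

345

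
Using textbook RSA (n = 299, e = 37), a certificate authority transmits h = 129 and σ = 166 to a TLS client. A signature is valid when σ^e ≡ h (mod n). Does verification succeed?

Squares mod 299: σ^1≡166, σ^2≡48, σ^4≡211, σ^8≡269, σ^16≡3, σ^32≡9
37 = 32 + 4 + 1, so σ^37 ≡ 9·211·166 ≡ 88 (mod 299)
88 ≠ 129, so verification fails.

fails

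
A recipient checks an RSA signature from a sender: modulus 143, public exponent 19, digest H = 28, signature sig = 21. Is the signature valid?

Squares mod 143: sig^1≡21, sig^2≡12, sig^4≡1, sig^8≡1, sig^16≡1
19 = 16 + 2 + 1, so sig^19 ≡ 1·12·21 ≡ 109 (mod 143)
109 ≠ 28, so verification fails.

invalid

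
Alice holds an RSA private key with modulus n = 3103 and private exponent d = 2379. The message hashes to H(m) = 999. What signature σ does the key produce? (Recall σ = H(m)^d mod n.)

(H(m))^2 ≡ 999^2 = 998001 ≡ 1938
(H(m))^4 ≡ 1938^2 = 3755844 ≡ 1214
(H(m))^8 ≡ 1214^2 = 1473796 ≡ 2974
(H(m))^16 ≡ 2974^2 = 8844676 ≡ 1126
(H(m))^32 ≡ 1126^2 = 1267876 ≡ 1852
(H(m))^64 ≡ 1852^2 = 3429904 ≡ 1089
(H(m))^128 ≡ 1089^2 = 1185921 ≡ 575
(H(m))^256 ≡ 575^2 = 330625 ≡ 1707
(H(m))^512 ≡ 1707^2 = 2913849 ≡ 132
(H(m))^1024 ≡ 132^2 = 17424 ≡ 1909
(H(m))^2048 ≡ 1909^2 = 3644281 ≡ 1359
2379 = 2048 + 256 + 64 + 8 + 2 + 1, so (H(m))^2379 ≡ 1359·1707·1089·2974·1938·999 ≡ 3083 (mod 3103)

3083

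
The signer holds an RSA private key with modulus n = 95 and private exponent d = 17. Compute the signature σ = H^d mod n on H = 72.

52

Squares mod 95: H^1≡72, H^2≡54, H^4≡66, H^8≡81, H^16≡6
17 = 16 + 1, so H^17 ≡ 6·72 ≡ 52 (mod 95)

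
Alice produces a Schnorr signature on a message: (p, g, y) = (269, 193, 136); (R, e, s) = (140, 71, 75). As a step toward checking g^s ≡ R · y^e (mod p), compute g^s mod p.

193^2 = 37249 ≡ 127
193^4 ≡ 127^2 = 16129 ≡ 258
193^8 ≡ 258^2 = 66564 ≡ 121
193^16 ≡ 121^2 = 14641 ≡ 115
193^32 ≡ 115^2 = 13225 ≡ 44
193^64 ≡ 44^2 = 1936 ≡ 53
75 = 64 + 8 + 2 + 1, so 193^75 ≡ 53·121·127·193 ≡ 238 (mod 269)

238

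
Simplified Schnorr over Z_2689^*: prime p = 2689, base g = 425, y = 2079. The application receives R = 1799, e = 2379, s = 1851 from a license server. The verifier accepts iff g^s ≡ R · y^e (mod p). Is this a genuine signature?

g^s mod p:
425^2 = 180625 ≡ 462
425^4 ≡ 462^2 = 213444 ≡ 1013
425^8 ≡ 1013^2 = 1026169 ≡ 1660
425^16 ≡ 1660^2 = 2755600 ≡ 2064
425^32 ≡ 2064^2 = 4260096 ≡ 720
425^64 ≡ 720^2 = 518400 ≡ 2112
425^128 ≡ 2112^2 = 4460544 ≡ 2182
425^256 ≡ 2182^2 = 4761124 ≡ 1594
425^512 ≡ 1594^2 = 2540836 ≡ 2420
425^1024 ≡ 2420^2 = 5856400 ≡ 2447
1851 = 1024 + 512 + 256 + 32 + 16 + 8 + 2 + 1, so 425^1851 ≡ 2447·2420·1594·720·2064·1660·462·425 ≡ 1737 (mod 2689)
R · y^e mod p:
2079^2 = 4322241 ≡ 1018
2079^4 ≡ 1018^2 = 1036324 ≡ 1059
2079^8 ≡ 1059^2 = 1121481 ≡ 168
2079^16 ≡ 168^2 = 28224 ≡ 1334
2079^32 ≡ 1334^2 = 1779556 ≡ 2127
2079^64 ≡ 2127^2 = 4524129 ≡ 1231
2079^128 ≡ 1231^2 = 1515361 ≡ 1454
2079^256 ≡ 1454^2 = 2114116 ≡ 562
2079^512 ≡ 562^2 = 315844 ≡ 1231
2079^1024 ≡ 1231^2 = 1515361 ≡ 1454
2079^2048 ≡ 1454^2 = 2114116 ≡ 562
2379 = 2048 + 256 + 64 + 8 + 2 + 1, so 2079^2379 ≡ 562·562·1231·168·1018·2079 ≡ 1548 (mod 2689)
1799·1548 = 2784852 ≡ 1737 (mod 2689)
1737 ≡ 1737 (mod 2689); signature holds.

genuine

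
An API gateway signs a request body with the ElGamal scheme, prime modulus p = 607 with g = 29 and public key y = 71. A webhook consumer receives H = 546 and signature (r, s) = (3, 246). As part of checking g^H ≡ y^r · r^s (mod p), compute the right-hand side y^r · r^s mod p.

339

71^2 = 5041 ≡ 185
3 = 2 + 1, so 71^3 ≡ 185·71 ≡ 388 (mod 607)
3^2 = 9
3^4 ≡ 9^2 = 81
3^8 ≡ 81^2 = 6561 ≡ 491
3^16 ≡ 491^2 = 241081 ≡ 102
3^32 ≡ 102^2 = 10404 ≡ 85
3^64 ≡ 85^2 = 7225 ≡ 548
3^128 ≡ 548^2 = 300304 ≡ 446
246 = 128 + 64 + 32 + 16 + 4 + 2, so 3^246 ≡ 446·548·85·102·81·9 ≡ 356 (mod 607)
y^r · r^s ≡ 388·356 = 138128 ≡ 339 (mod 607)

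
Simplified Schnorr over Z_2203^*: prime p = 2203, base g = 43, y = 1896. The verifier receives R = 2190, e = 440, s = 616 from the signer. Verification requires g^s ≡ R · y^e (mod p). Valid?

yes

g^s mod p:
43^2 = 1849
43^4 ≡ 1849^2 = 3418801 ≡ 1948
43^8 ≡ 1948^2 = 3794704 ≡ 1138
43^16 ≡ 1138^2 = 1295044 ≡ 1883
43^32 ≡ 1883^2 = 3545689 ≡ 1062
43^64 ≡ 1062^2 = 1127844 ≡ 2111
43^128 ≡ 2111^2 = 4456321 ≡ 1855
43^256 ≡ 1855^2 = 3441025 ≡ 2142
43^512 ≡ 2142^2 = 4588164 ≡ 1518
616 = 512 + 64 + 32 + 8, so 43^616 ≡ 1518·2111·1062·1138 ≡ 1447 (mod 2203)
R · y^e mod p:
1896^2 = 3594816 ≡ 1723
1896^4 ≡ 1723^2 = 2968729 ≡ 1288
1896^8 ≡ 1288^2 = 1658944 ≡ 85
1896^16 ≡ 85^2 = 7225 ≡ 616
1896^32 ≡ 616^2 = 379456 ≡ 540
1896^64 ≡ 540^2 = 291600 ≡ 804
1896^128 ≡ 804^2 = 646416 ≡ 937
1896^256 ≡ 937^2 = 877969 ≡ 1175
440 = 256 + 128 + 32 + 16 + 8, so 1896^440 ≡ 1175·937·540·616·85 ≡ 736 (mod 2203)
2190·736 = 1611840 ≡ 1447 (mod 2203)
1447 ≡ 1447 (mod 2203); signature holds.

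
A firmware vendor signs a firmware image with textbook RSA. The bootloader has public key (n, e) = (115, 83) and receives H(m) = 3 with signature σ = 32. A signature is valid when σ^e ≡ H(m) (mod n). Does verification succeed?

σ^2 ≡ 32^2 = 1024 ≡ 104
σ^4 ≡ 104^2 = 10816 ≡ 6
σ^8 ≡ 6^2 = 36
σ^16 ≡ 36^2 = 1296 ≡ 31
σ^32 ≡ 31^2 = 961 ≡ 41
σ^64 ≡ 41^2 = 1681 ≡ 71
83 = 64 + 16 + 2 + 1, so σ^83 ≡ 71·31·104·32 ≡ 3 (mod 115)
σ^83 mod 115 = 3 matches H(m).

passes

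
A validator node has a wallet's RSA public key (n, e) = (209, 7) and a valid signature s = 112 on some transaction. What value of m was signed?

62

Squares mod 209: s^1≡112, s^2≡4, s^4≡16
7 = 4 + 2 + 1, so s^7 ≡ 16·4·112 ≡ 62 (mod 209)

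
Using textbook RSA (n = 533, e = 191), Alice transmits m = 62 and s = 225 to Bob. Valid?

yes

s^191 mod 533 = 62
62 = m, so the signature checks out.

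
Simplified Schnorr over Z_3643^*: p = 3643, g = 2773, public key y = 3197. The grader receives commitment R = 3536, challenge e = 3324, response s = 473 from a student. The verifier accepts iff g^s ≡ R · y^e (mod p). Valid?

g^s mod p:
Squares mod 3643: 2773^1≡2773, 2773^2≡2799, 2773^4≡1951, 2773^8≡3109, 2773^16≡1002, 2773^32≡2179, 2773^64≡1212, 2773^128≡815, 2773^256≡1199
473 = 256 + 128 + 64 + 16 + 8 + 1, so 2773^473 ≡ 1199·815·1212·1002·3109·2773 ≡ 1013 (mod 3643)
R · y^e mod p:
Squares mod 3643: 3197^1≡3197, 3197^2≡2194, 3197^4≡1233, 3197^8≡1158, 3197^16≡340, 3197^32≡2667, 3197^64≡1753, 3197^128≡1960, 3197^256≡1878, 3197^512≡460, 3197^1024≡306, 3197^2048≡2561
3324 = 2048 + 1024 + 128 + 64 + 32 + 16 + 8 + 4, so 3197^3324 ≡ 2561·306·1960·1753·2667·340·1158·1233 ≡ 331 (mod 3643)
3536·331 = 1170416 ≡ 1013 (mod 3643)
1013 ≡ 1013 (mod 3643); signature holds.

yes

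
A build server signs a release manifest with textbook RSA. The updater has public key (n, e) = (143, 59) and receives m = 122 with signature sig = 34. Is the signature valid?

Squares mod 143: sig^1≡34, sig^2≡12, sig^4≡1, sig^8≡1, sig^16≡1, sig^32≡1
59 = 32 + 16 + 8 + 2 + 1, so sig^59 ≡ 1·1·1·12·34 ≡ 122 (mod 143)
Since 122 equals the digest 122, verification succeeds.

valid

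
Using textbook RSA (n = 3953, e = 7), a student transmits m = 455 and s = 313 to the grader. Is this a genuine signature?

genuine

s^2 ≡ 313^2 = 97969 ≡ 3097
s^4 ≡ 3097^2 = 9591409 ≡ 1431
7 = 4 + 2 + 1, so s^7 ≡ 1431·3097·313 ≡ 455 (mod 3953)
Since 455 equals the digest 455, verification succeeds.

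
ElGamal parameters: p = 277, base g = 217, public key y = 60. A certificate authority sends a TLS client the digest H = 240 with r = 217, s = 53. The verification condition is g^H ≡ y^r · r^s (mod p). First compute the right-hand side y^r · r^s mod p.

1

60^2 = 3600 ≡ 276
60^4 ≡ 276^2 = 76176 ≡ 1
60^8 ≡ 1^2 = 1
60^16 ≡ 1^2 = 1
60^32 ≡ 1^2 = 1
60^64 ≡ 1^2 = 1
60^128 ≡ 1^2 = 1
217 = 128 + 64 + 16 + 8 + 1, so 60^217 ≡ 1·1·1·1·60 ≡ 60 (mod 277)
217^2 = 47089 ≡ 276
217^4 ≡ 276^2 = 76176 ≡ 1
217^8 ≡ 1^2 = 1
217^16 ≡ 1^2 = 1
217^32 ≡ 1^2 = 1
53 = 32 + 16 + 4 + 1, so 217^53 ≡ 1·1·1·217 ≡ 217 (mod 277)
y^r · r^s ≡ 60·217 = 13020 ≡ 1 (mod 277)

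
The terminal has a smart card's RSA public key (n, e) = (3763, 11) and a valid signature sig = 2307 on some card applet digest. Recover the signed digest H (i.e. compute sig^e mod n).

sig^2 ≡ 2307^2 = 5322249 ≡ 1367
sig^4 ≡ 1367^2 = 1868689 ≡ 2241
sig^8 ≡ 2241^2 = 5022081 ≡ 2239
11 = 8 + 2 + 1, so sig^11 ≡ 2239·1367·2307 ≡ 2356 (mod 3763)

2356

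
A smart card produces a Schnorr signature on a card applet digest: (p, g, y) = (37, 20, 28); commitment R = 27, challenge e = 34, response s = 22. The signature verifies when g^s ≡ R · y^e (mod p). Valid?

yes

g^s mod p:
20^2 = 400 ≡ 30
20^4 ≡ 30^2 = 900 ≡ 12
20^8 ≡ 12^2 = 144 ≡ 33
20^16 ≡ 33^2 = 1089 ≡ 16
22 = 16 + 4 + 2, so 20^22 ≡ 16·12·30 ≡ 25 (mod 37)
R · y^e mod p:
28^2 = 784 ≡ 7
28^4 ≡ 7^2 = 49 ≡ 12
28^8 ≡ 12^2 = 144 ≡ 33
28^16 ≡ 33^2 = 1089 ≡ 16
28^32 ≡ 16^2 = 256 ≡ 34
34 = 32 + 2, so 28^34 ≡ 34·7 ≡ 16 (mod 37)
27·16 = 432 ≡ 25 (mod 37)
25 ≡ 25 (mod 37); signature holds.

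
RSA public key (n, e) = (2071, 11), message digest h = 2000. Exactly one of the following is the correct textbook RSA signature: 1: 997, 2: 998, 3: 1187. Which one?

1

Candidate 1: 997^11 mod 2071 = 2000
  → matches h = 2000
Candidate 2: 998^11 mod 2071 = 1363
Candidate 3: 1187^11 mod 2071 = 461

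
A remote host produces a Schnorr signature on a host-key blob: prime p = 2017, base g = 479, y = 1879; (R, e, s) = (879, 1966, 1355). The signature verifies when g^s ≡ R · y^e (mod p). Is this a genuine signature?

forged

g^s mod p:
Squares mod 2017: 479^1≡479, 479^2≡1520, 479^4≡935, 479^8≡864, 479^16≡206, 479^32≡79, 479^64≡190, 479^128≡1811, 479^256≡79, 479^512≡190, 479^1024≡1811
1355 = 1024 + 256 + 64 + 8 + 2 + 1, so 479^1355 ≡ 1811·79·190·864·1520·479 ≡ 1177 (mod 2017)
R · y^e mod p:
Squares mod 2017: 1879^1≡1879, 1879^2≡891, 1879^4≡1200, 1879^8≡1879, 1879^16≡891, 1879^32≡1200, 1879^64≡1879, 1879^128≡891, 1879^256≡1200, 1879^512≡1879, 1879^1024≡891
1966 = 1024 + 512 + 256 + 128 + 32 + 8 + 4 + 2, so 1879^1966 ≡ 891·1879·1200·891·1200·1879·1200·891 ≡ 190 (mod 2017)
879·190 = 167010 ≡ 1616 (mod 2017)
1177 ≠ 1616; the check fails.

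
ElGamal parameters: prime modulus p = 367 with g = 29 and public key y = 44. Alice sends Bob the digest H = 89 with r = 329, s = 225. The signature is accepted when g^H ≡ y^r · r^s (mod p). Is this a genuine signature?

forged

Left side g^H mod p:
29^89 mod 367 = 40
Right side y^r · r^s mod p:
44^329 mod 367 = 203
329^225 mod 367 = 49
203·49 = 9947 ≡ 38 (mod 367)
40 ≠ 38, so verification fails.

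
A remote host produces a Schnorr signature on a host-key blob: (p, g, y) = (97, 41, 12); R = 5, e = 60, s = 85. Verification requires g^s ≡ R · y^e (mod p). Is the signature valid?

valid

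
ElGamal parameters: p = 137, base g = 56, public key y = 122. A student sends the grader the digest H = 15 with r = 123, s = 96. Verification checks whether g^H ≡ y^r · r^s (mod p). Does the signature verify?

Left side g^H mod p:
56^2 = 3136 ≡ 122
56^4 ≡ 122^2 = 14884 ≡ 88
56^8 ≡ 88^2 = 7744 ≡ 72
15 = 8 + 4 + 2 + 1, so 56^15 ≡ 72·88·122·56 ≡ 73 (mod 137)
Right side y^r · r^s mod p:
122^2 = 14884 ≡ 88
122^4 ≡ 88^2 = 7744 ≡ 72
122^8 ≡ 72^2 = 5184 ≡ 115
122^16 ≡ 115^2 = 13225 ≡ 73
122^32 ≡ 73^2 = 5329 ≡ 123
122^64 ≡ 123^2 = 15129 ≡ 59
123 = 64 + 32 + 16 + 8 + 2 + 1, so 122^123 ≡ 59·123·73·115·88·122 ≡ 72 (mod 137)
123^2 = 15129 ≡ 59
123^4 ≡ 59^2 = 3481 ≡ 56
123^8 ≡ 56^2 = 3136 ≡ 122
123^16 ≡ 122^2 = 14884 ≡ 88
123^32 ≡ 88^2 = 7744 ≡ 72
123^64 ≡ 72^2 = 5184 ≡ 115
96 = 64 + 32, so 123^96 ≡ 115·72 ≡ 60 (mod 137)
72·60 = 4320 ≡ 73 (mod 137)
73 ≡ 73 (mod 137), so the signature is genuine.

verifies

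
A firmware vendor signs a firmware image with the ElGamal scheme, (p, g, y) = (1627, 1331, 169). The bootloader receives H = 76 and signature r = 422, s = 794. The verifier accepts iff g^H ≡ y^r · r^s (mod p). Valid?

Left side g^H mod p:
1331^2 = 1771561 ≡ 1385
1331^4 ≡ 1385^2 = 1918225 ≡ 1619
1331^8 ≡ 1619^2 = 2621161 ≡ 64
1331^16 ≡ 64^2 = 4096 ≡ 842
1331^32 ≡ 842^2 = 708964 ≡ 1219
1331^64 ≡ 1219^2 = 1485961 ≡ 510
76 = 64 + 8 + 4, so 1331^76 ≡ 510·64·1619 ≡ 827 (mod 1627)
Right side y^r · r^s mod p:
169^2 = 28561 ≡ 902
169^4 ≡ 902^2 = 813604 ≡ 104
169^8 ≡ 104^2 = 10816 ≡ 1054
169^16 ≡ 1054^2 = 1110916 ≡ 1302
169^32 ≡ 1302^2 = 1695204 ≡ 1497
169^64 ≡ 1497^2 = 2241009 ≡ 630
169^128 ≡ 630^2 = 396900 ≡ 1539
169^256 ≡ 1539^2 = 2368521 ≡ 1236
422 = 256 + 128 + 32 + 4 + 2, so 169^422 ≡ 1236·1539·1497·104·902 ≡ 25 (mod 1627)
422^2 = 178084 ≡ 741
422^4 ≡ 741^2 = 549081 ≡ 782
422^8 ≡ 782^2 = 611524 ≡ 1399
422^16 ≡ 1399^2 = 1957201 ≡ 1547
422^32 ≡ 1547^2 = 2393209 ≡ 1519
422^64 ≡ 1519^2 = 2307361 ≡ 275
422^128 ≡ 275^2 = 75625 ≡ 783
422^256 ≡ 783^2 = 613089 ≡ 1337
422^512 ≡ 1337^2 = 1787569 ≡ 1123
794 = 512 + 256 + 16 + 8 + 2, so 422^794 ≡ 1123·1337·1547·1399·741 ≡ 1223 (mod 1627)
25·1223 = 30575 ≡ 1289 (mod 1627)
827 ≠ 1289, so verification fails.

no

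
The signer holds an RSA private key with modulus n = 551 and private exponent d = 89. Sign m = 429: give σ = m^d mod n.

m^89 mod 551 = 83

83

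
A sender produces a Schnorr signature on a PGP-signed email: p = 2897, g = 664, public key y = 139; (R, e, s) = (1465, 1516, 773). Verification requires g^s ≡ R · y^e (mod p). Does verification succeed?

g^s mod p:
664^773 mod 2897 = 1406
R · y^e mod p:
139^1516 mod 2897 = 2427
1465·2427 = 3555555 ≡ 936 (mod 2897)
1406 ≠ 936; the check fails.

fails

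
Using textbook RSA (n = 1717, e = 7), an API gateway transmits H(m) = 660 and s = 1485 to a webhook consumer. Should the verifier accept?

s^2 ≡ 1485^2 = 2205225 ≡ 597
s^4 ≡ 597^2 = 356409 ≡ 990
7 = 4 + 2 + 1, so s^7 ≡ 990·597·1485 ≡ 660 (mod 1717)
s^7 mod 1717 = 660 matches H(m).

accept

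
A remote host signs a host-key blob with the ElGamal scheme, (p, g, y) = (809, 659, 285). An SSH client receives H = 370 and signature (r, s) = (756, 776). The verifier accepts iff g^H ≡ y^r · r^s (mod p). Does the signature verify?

does not verify

Left side g^H mod p:
659^2 = 434281 ≡ 657
659^4 ≡ 657^2 = 431649 ≡ 452
659^8 ≡ 452^2 = 204304 ≡ 436
659^16 ≡ 436^2 = 190096 ≡ 790
659^32 ≡ 790^2 = 624100 ≡ 361
659^64 ≡ 361^2 = 130321 ≡ 72
659^128 ≡ 72^2 = 5184 ≡ 330
659^256 ≡ 330^2 = 108900 ≡ 494
370 = 256 + 64 + 32 + 16 + 2, so 659^370 ≡ 494·72·361·790·657 ≡ 52 (mod 809)
Right side y^r · r^s mod p:
285^2 = 81225 ≡ 325
285^4 ≡ 325^2 = 105625 ≡ 455
285^8 ≡ 455^2 = 207025 ≡ 730
285^16 ≡ 730^2 = 532900 ≡ 578
285^32 ≡ 578^2 = 334084 ≡ 776
285^64 ≡ 776^2 = 602176 ≡ 280
285^128 ≡ 280^2 = 78400 ≡ 736
285^256 ≡ 736^2 = 541696 ≡ 475
285^512 ≡ 475^2 = 225625 ≡ 723
756 = 512 + 128 + 64 + 32 + 16 + 4, so 285^756 ≡ 723·736·280·776·578·455 ≡ 175 (mod 809)
756^2 = 571536 ≡ 382
756^4 ≡ 382^2 = 145924 ≡ 304
756^8 ≡ 304^2 = 92416 ≡ 190
756^16 ≡ 190^2 = 36100 ≡ 504
756^32 ≡ 504^2 = 254016 ≡ 799
756^64 ≡ 799^2 = 638401 ≡ 100
756^128 ≡ 100^2 = 10000 ≡ 292
756^256 ≡ 292^2 = 85264 ≡ 319
756^512 ≡ 319^2 = 101761 ≡ 636
776 = 512 + 256 + 8, so 756^776 ≡ 636·319·190 ≡ 728 (mod 809)
175·728 = 127400 ≡ 387 (mod 809)
52 ≠ 387, so verification fails.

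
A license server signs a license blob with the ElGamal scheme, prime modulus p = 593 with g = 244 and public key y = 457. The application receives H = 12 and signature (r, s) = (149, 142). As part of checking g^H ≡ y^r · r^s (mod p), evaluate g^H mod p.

509

Squares mod 593: 244^1≡244, 244^2≡236, 244^4≡547, 244^8≡337
12 = 8 + 4, so 244^12 ≡ 337·547 ≡ 509 (mod 593)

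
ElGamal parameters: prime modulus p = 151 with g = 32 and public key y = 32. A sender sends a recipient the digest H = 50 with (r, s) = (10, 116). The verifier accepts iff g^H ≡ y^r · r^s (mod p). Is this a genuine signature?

forged

Left side g^H mod p:
32^2 = 1024 ≡ 118
32^4 ≡ 118^2 = 13924 ≡ 32
32^8 ≡ 32^2 = 1024 ≡ 118
32^16 ≡ 118^2 = 13924 ≡ 32
32^32 ≡ 32^2 = 1024 ≡ 118
50 = 32 + 16 + 2, so 32^50 ≡ 118·32·118 ≡ 118 (mod 151)
Right side y^r · r^s mod p:
32^2 = 1024 ≡ 118
32^4 ≡ 118^2 = 13924 ≡ 32
32^8 ≡ 32^2 = 1024 ≡ 118
10 = 8 + 2, so 32^10 ≡ 118·118 ≡ 32 (mod 151)
10^2 = 100
10^4 ≡ 100^2 = 10000 ≡ 34
10^8 ≡ 34^2 = 1156 ≡ 99
10^16 ≡ 99^2 = 9801 ≡ 137
10^32 ≡ 137^2 = 18769 ≡ 45
10^64 ≡ 45^2 = 2025 ≡ 62
116 = 64 + 32 + 16 + 4, so 10^116 ≡ 62·45·137·34 ≡ 5 (mod 151)
32·5 = 160 ≡ 9 (mod 151)
118 ≠ 9, so verification fails.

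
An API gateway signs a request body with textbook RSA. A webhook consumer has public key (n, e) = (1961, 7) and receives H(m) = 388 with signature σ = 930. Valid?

yes

σ^2 ≡ 930^2 = 864900 ≡ 99
σ^4 ≡ 99^2 = 9801 ≡ 1957
7 = 4 + 2 + 1, so σ^7 ≡ 1957·99·930 ≡ 388 (mod 1961)
388 = H(m), so the signature checks out.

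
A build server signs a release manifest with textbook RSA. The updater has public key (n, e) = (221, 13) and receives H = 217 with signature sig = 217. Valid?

yes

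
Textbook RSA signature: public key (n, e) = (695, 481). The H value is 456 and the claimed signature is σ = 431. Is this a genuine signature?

genuine

σ^2 ≡ 431^2 = 185761 ≡ 196
σ^4 ≡ 196^2 = 38416 ≡ 191
σ^8 ≡ 191^2 = 36481 ≡ 341
σ^16 ≡ 341^2 = 116281 ≡ 216
σ^32 ≡ 216^2 = 46656 ≡ 91
σ^64 ≡ 91^2 = 8281 ≡ 636
σ^128 ≡ 636^2 = 404496 ≡ 6
σ^256 ≡ 6^2 = 36
481 = 256 + 128 + 64 + 32 + 1, so σ^481 ≡ 36·6·636·91·431 ≡ 456 (mod 695)
σ^481 mod 695 = 456 matches H.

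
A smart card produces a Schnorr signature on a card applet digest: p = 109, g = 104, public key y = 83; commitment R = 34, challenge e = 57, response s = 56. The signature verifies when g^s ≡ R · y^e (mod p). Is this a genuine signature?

forged

g^s mod p:
104^2 = 10816 ≡ 25
104^4 ≡ 25^2 = 625 ≡ 80
104^8 ≡ 80^2 = 6400 ≡ 78
104^16 ≡ 78^2 = 6084 ≡ 89
104^32 ≡ 89^2 = 7921 ≡ 73
56 = 32 + 16 + 8, so 104^56 ≡ 73·89·78 ≡ 25 (mod 109)
R · y^e mod p:
83^2 = 6889 ≡ 22
83^4 ≡ 22^2 = 484 ≡ 48
83^8 ≡ 48^2 = 2304 ≡ 15
83^16 ≡ 15^2 = 225 ≡ 7
83^32 ≡ 7^2 = 49
57 = 32 + 16 + 8 + 1, so 83^57 ≡ 49·7·15·83 ≡ 82 (mod 109)
34·82 = 2788 ≡ 63 (mod 109)
25 ≠ 63; the check fails.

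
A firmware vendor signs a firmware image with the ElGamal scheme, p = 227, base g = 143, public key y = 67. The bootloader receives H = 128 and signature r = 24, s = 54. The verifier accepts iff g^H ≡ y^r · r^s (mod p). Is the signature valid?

valid

Left side g^H mod p:
143^2 = 20449 ≡ 19
143^4 ≡ 19^2 = 361 ≡ 134
143^8 ≡ 134^2 = 17956 ≡ 23
143^16 ≡ 23^2 = 529 ≡ 75
143^32 ≡ 75^2 = 5625 ≡ 177
143^64 ≡ 177^2 = 31329 ≡ 3
143^128 ≡ 3^2 = 9
Right side y^r · r^s mod p:
67^2 = 4489 ≡ 176
67^4 ≡ 176^2 = 30976 ≡ 104
67^8 ≡ 104^2 = 10816 ≡ 147
67^16 ≡ 147^2 = 21609 ≡ 44
24 = 16 + 8, so 67^24 ≡ 44·147 ≡ 112 (mod 227)
24^2 = 576 ≡ 122
24^4 ≡ 122^2 = 14884 ≡ 129
24^8 ≡ 129^2 = 16641 ≡ 70
24^16 ≡ 70^2 = 4900 ≡ 133
24^32 ≡ 133^2 = 17689 ≡ 210
54 = 32 + 16 + 4 + 2, so 24^54 ≡ 210·133·129·122 ≡ 221 (mod 227)
112·221 = 24752 ≡ 9 (mod 227)
9 ≡ 9 (mod 227), so the signature is genuine.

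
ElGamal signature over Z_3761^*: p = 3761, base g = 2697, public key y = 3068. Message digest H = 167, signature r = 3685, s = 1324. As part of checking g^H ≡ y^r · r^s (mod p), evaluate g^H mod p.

1930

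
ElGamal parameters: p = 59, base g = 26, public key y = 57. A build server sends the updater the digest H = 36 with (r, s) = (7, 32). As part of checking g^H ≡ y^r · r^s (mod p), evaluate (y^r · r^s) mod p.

Squares mod 59: 57^1≡57, 57^2≡4, 57^4≡16
7 = 4 + 2 + 1, so 57^7 ≡ 16·4·57 ≡ 49 (mod 59)
Squares mod 59: 7^1≡7, 7^2≡49, 7^4≡41, 7^8≡29, 7^16≡15, 7^32≡48
7^32 ≡ 48 (mod 59)
y^r · r^s ≡ 49·48 = 2352 ≡ 51 (mod 59)

51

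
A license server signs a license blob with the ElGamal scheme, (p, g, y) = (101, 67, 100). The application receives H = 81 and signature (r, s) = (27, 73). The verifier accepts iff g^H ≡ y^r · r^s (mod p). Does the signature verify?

Left side g^H mod p:
67^81 mod 101 = 73
Right side y^r · r^s mod p:
100^27 mod 101 = 100
27^73 mod 101 = 28
100·28 = 2800 ≡ 73 (mod 101)
73 ≡ 73 (mod 101), so the signature is genuine.

verifies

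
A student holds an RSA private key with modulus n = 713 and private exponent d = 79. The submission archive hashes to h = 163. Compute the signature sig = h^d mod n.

4

h^2 ≡ 163^2 = 26569 ≡ 188
h^4 ≡ 188^2 = 35344 ≡ 407
h^8 ≡ 407^2 = 165649 ≡ 233
h^16 ≡ 233^2 = 54289 ≡ 101
h^32 ≡ 101^2 = 10201 ≡ 219
h^64 ≡ 219^2 = 47961 ≡ 190
79 = 64 + 8 + 4 + 2 + 1, so h^79 ≡ 190·233·407·188·163 ≡ 4 (mod 713)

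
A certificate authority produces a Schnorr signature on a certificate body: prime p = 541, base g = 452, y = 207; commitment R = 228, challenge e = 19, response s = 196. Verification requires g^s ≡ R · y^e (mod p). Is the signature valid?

g^s mod p:
452^2 = 204304 ≡ 347
452^4 ≡ 347^2 = 120409 ≡ 307
452^8 ≡ 307^2 = 94249 ≡ 115
452^16 ≡ 115^2 = 13225 ≡ 241
452^32 ≡ 241^2 = 58081 ≡ 194
452^64 ≡ 194^2 = 37636 ≡ 307
452^128 ≡ 307^2 = 94249 ≡ 115
196 = 128 + 64 + 4, so 452^196 ≡ 115·307·307 ≡ 241 (mod 541)
R · y^e mod p:
207^2 = 42849 ≡ 110
207^4 ≡ 110^2 = 12100 ≡ 198
207^8 ≡ 198^2 = 39204 ≡ 252
207^16 ≡ 252^2 = 63504 ≡ 207
19 = 16 + 2 + 1, so 207^19 ≡ 207·110·207 ≡ 198 (mod 541)
228·198 = 45144 ≡ 241 (mod 541)
241 ≡ 241 (mod 541); signature holds.

valid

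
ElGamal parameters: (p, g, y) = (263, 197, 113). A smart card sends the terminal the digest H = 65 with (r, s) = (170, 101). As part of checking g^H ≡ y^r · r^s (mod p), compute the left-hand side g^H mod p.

261

197^65 mod 263 = 261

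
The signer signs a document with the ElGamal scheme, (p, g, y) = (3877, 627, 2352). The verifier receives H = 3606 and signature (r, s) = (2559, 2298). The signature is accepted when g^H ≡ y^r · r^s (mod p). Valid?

Left side g^H mod p:
627^2 = 393129 ≡ 1552
627^4 ≡ 1552^2 = 2408704 ≡ 1087
627^8 ≡ 1087^2 = 1181569 ≡ 2961
627^16 ≡ 2961^2 = 8767521 ≡ 1624
627^32 ≡ 1624^2 = 2637376 ≡ 1016
627^64 ≡ 1016^2 = 1032256 ≡ 974
627^128 ≡ 974^2 = 948676 ≡ 2688
627^256 ≡ 2688^2 = 7225344 ≡ 2493
627^512 ≡ 2493^2 = 6215049 ≡ 218
627^1024 ≡ 218^2 = 47524 ≡ 1000
627^2048 ≡ 1000^2 = 1000000 ≡ 3611
3606 = 2048 + 1024 + 512 + 16 + 4 + 2, so 627^3606 ≡ 3611·1000·218·1624·1087·1552 ≡ 3418 (mod 3877)
Right side y^r · r^s mod p:
2352^2 = 5531904 ≡ 3302
2352^4 ≡ 3302^2 = 10903204 ≡ 1080
2352^8 ≡ 1080^2 = 1166400 ≡ 3300
2352^16 ≡ 3300^2 = 10890000 ≡ 3384
2352^32 ≡ 3384^2 = 11451456 ≡ 2675
2352^64 ≡ 2675^2 = 7155625 ≡ 2560
2352^128 ≡ 2560^2 = 6553600 ≡ 1470
2352^256 ≡ 1470^2 = 2160900 ≡ 1411
2352^512 ≡ 1411^2 = 1990921 ≡ 2020
2352^1024 ≡ 2020^2 = 4080400 ≡ 1796
2352^2048 ≡ 1796^2 = 3225616 ≡ 3829
2559 = 2048 + 256 + 128 + 64 + 32 + 16 + 8 + 4 + 2 + 1, so 2352^2559 ≡ 3829·1411·1470·2560·2675·3384·3300·1080·3302·2352 ≡ 750 (mod 3877)
2559^2 = 6548481 ≡ 228
2559^4 ≡ 228^2 = 51984 ≡ 1583
2559^8 ≡ 1583^2 = 2505889 ≡ 1347
2559^16 ≡ 1347^2 = 1814409 ≡ 3850
2559^32 ≡ 3850^2 = 14822500 ≡ 729
2559^64 ≡ 729^2 = 531441 ≡ 292
2559^128 ≡ 292^2 = 85264 ≡ 3847
2559^256 ≡ 3847^2 = 14799409 ≡ 900
2559^512 ≡ 900^2 = 810000 ≡ 3584
2559^1024 ≡ 3584^2 = 12845056 ≡ 555
2559^2048 ≡ 555^2 = 308025 ≡ 1742
2298 = 2048 + 128 + 64 + 32 + 16 + 8 + 2, so 2559^2298 ≡ 1742·3847·292·729·3850·1347·228 ≡ 1211 (mod 3877)
750·1211 = 908250 ≡ 1032 (mod 3877)
3418 ≠ 1032, so verification fails.

no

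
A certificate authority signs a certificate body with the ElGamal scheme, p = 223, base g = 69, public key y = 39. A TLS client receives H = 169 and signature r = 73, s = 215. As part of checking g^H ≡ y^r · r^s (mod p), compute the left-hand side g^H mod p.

Squares mod 223: 69^1≡69, 69^2≡78, 69^4≡63, 69^8≡178, 69^16≡18, 69^32≡101, 69^64≡166, 69^128≡127
169 = 128 + 32 + 8 + 1, so 69^169 ≡ 127·101·178·69 ≡ 188 (mod 223)

188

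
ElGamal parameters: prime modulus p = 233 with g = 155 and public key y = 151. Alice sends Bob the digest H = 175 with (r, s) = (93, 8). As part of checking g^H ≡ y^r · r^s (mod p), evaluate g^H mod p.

185

155^175 mod 233 = 185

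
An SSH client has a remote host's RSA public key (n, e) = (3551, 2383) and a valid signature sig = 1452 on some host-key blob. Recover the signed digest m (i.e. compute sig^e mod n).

455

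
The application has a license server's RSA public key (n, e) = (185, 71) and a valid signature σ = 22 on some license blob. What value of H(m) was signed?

143

σ^2 ≡ 22^2 = 484 ≡ 114
σ^4 ≡ 114^2 = 12996 ≡ 46
σ^8 ≡ 46^2 = 2116 ≡ 81
σ^16 ≡ 81^2 = 6561 ≡ 86
σ^32 ≡ 86^2 = 7396 ≡ 181
σ^64 ≡ 181^2 = 32761 ≡ 16
71 = 64 + 4 + 2 + 1, so σ^71 ≡ 16·46·114·22 ≡ 143 (mod 185)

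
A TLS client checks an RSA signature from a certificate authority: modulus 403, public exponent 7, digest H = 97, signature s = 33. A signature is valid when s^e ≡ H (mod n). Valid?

yes

Squares mod 403: s^1≡33, s^2≡283, s^4≡295
7 = 4 + 2 + 1, so s^7 ≡ 295·283·33 ≡ 97 (mod 403)
Since 97 equals the digest 97, verification succeeds.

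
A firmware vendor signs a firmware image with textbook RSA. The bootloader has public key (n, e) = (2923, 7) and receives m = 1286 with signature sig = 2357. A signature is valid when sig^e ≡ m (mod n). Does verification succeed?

fails

sig^2 ≡ 2357^2 = 5555449 ≡ 1749
sig^4 ≡ 1749^2 = 3059001 ≡ 1543
7 = 4 + 2 + 1, so sig^7 ≡ 1543·1749·2357 ≡ 1025 (mod 2923)
sig^7 mod 2923 = 1025, but m = 1286.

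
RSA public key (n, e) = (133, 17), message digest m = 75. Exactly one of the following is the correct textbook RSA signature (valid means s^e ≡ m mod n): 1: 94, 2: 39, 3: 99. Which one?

Candidate 1: Squares mod 133: 94^1≡94, 94^2≡58, 94^4≡39, 94^8≡58, 94^16≡39; 17 = 16 + 1, so 94^17 ≡ 39·94 ≡ 75 (mod 133)
  → matches m = 75
Candidate 2: Squares mod 133: 39^1≡39, 39^2≡58, 39^4≡39, 39^8≡58, 39^16≡39; 17 = 16 + 1, so 39^17 ≡ 39·39 ≡ 58 (mod 133)
Candidate 3: Squares mod 133: 99^1≡99, 99^2≡92, 99^4≡85, 99^8≡43, 99^16≡120; 17 = 16 + 1, so 99^17 ≡ 120·99 ≡ 43 (mod 133)

1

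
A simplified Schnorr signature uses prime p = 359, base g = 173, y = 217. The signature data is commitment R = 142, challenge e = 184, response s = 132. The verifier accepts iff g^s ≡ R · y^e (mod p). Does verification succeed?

fails

g^s mod p:
173^2 = 29929 ≡ 132
173^4 ≡ 132^2 = 17424 ≡ 192
173^8 ≡ 192^2 = 36864 ≡ 246
173^16 ≡ 246^2 = 60516 ≡ 204
173^32 ≡ 204^2 = 41616 ≡ 331
173^64 ≡ 331^2 = 109561 ≡ 66
173^128 ≡ 66^2 = 4356 ≡ 48
132 = 128 + 4, so 173^132 ≡ 48·192 ≡ 241 (mod 359)
R · y^e mod p:
217^2 = 47089 ≡ 60
217^4 ≡ 60^2 = 3600 ≡ 10
217^8 ≡ 10^2 = 100
217^16 ≡ 100^2 = 10000 ≡ 307
217^32 ≡ 307^2 = 94249 ≡ 191
217^64 ≡ 191^2 = 36481 ≡ 222
217^128 ≡ 222^2 = 49284 ≡ 101
184 = 128 + 32 + 16 + 8, so 217^184 ≡ 101·191·307·100 ≡ 16 (mod 359)
142·16 = 2272 ≡ 118 (mod 359)
241 ≠ 118; the check fails.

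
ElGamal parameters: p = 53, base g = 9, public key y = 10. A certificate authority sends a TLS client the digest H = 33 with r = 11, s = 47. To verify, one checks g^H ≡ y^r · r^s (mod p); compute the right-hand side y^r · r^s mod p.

37

10^11 mod 53 = 44
11^47 mod 53 = 43
y^r · r^s ≡ 44·43 = 1892 ≡ 37 (mod 53)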